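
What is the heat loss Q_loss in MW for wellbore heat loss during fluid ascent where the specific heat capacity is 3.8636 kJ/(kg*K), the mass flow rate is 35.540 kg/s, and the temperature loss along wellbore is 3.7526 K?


Q_loss = mdot * cp * dT
Q_loss = 35.540 * 3.8636 * 3.7526
Q_loss = 515.2783 kW
Convert: 515.2783 kW * 0.001 = 0.51528 MW
Q_loss = 0.51528 MW


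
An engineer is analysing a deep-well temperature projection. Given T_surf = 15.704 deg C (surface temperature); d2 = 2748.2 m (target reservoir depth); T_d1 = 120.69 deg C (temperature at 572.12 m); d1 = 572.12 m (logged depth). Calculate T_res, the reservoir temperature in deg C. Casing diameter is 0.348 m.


Step 1: grad = (T_d1 - T_surf)/d1 * 1000 = (120.69 - 15.704)/572.12 * 1000 = 183.5035 deg C/km
Step 2: T_res = T_surf + grad*d2/1000 = 15.704 + 183.5035*2748.2/1000 = 520.01 deg C
T_res = 520.01 deg C


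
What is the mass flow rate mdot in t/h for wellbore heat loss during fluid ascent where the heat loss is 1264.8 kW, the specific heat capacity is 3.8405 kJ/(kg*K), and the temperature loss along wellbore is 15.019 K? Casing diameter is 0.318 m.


mdot = Q_loss / (cp * dT)
mdot = 1264.8 / (3.8405 * 15.019)
mdot = 21.92770 kg/s
Convert: 21.92770 kg/s * 3.6 = 78.940 t/h
mdot = 78.940 t/h


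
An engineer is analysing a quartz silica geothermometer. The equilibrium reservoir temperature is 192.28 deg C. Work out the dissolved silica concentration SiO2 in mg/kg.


SiO2 = 10^(5.19 - 1309/(T_eq + 273.15))
SiO2 = 10^(5.19 - 1309/(192.28 + 273.15))
SiO2 = 238.53 mg/kg


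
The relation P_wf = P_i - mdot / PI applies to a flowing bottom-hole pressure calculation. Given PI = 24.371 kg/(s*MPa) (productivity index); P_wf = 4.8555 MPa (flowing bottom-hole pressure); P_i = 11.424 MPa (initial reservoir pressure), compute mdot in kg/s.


mdot = (P_i - P_wf) * PI
mdot = (11.424 - 4.8555) * 24.371
mdot = 160.08 kg/s


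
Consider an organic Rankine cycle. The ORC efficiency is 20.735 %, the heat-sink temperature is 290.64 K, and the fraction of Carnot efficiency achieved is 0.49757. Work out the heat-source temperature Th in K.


Th = Tc / (1 - (eta_orc/100)/f)
Th = 290.64 / (1 - (20.735/100)/0.49757)
Th = 498.29 K


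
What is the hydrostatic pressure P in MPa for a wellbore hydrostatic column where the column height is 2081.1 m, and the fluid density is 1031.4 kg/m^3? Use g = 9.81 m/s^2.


P = rho * g * h / 1e6
P = 1031.4 * 9.81 * 2081.1 / 1e6
P = 21.057 MPa


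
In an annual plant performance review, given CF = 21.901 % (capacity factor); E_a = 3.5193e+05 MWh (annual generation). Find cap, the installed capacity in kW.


cap = E_a / (CF/100 * 8760)
cap = 3.5193e+05 / (21.901/100 * 8760)
cap = 183.4375 MW
Convert: 183.4375 MW * 1000.0 = 1.8344e+05 kW
cap = 1.8344e+05 kW


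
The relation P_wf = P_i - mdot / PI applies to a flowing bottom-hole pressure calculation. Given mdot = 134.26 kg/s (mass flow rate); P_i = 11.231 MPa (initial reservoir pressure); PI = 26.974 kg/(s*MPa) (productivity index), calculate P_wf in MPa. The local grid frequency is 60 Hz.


P_wf = P_i - mdot / PI
P_wf = 11.231 - 134.26 / 26.974
P_wf = 6.2536 MPa


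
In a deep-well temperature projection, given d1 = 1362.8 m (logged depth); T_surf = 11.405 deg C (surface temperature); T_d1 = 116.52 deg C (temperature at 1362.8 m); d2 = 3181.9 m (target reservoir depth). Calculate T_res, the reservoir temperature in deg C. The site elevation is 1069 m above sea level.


Step 1: grad = (T_d1 - T_surf)/d1 * 1000 = (116.52 - 11.405)/1362.8 * 1000 = 77.13164 deg C/km
Step 2: T_res = T_surf + grad*d2/1000 = 11.405 + 77.13164*3181.9/1000 = 256.83 deg C
T_res = 256.83 deg C


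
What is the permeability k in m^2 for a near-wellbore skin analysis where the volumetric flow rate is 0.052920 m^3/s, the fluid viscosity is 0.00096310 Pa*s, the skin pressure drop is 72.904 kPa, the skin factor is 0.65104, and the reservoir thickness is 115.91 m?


k = S*q*mu / (2*pi*dP_s*1000*hr)
k = 0.65104*0.052920*0.00096310 / (2*pi*72.904*1000*115.91)
k = 6.2495e-13 m^2


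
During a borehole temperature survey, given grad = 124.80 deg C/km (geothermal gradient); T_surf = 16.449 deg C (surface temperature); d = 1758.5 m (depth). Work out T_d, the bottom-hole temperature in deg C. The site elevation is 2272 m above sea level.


T_d = T_surf + grad * d / 1000
T_d = 16.449 + 124.80 * 1758.5 / 1000
T_d = 235.91 deg C


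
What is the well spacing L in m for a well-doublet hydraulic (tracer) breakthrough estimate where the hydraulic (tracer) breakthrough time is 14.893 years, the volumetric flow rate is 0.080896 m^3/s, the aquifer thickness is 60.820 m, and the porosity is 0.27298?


L = sqrt(t_bt*365.25*86400*3*Qv / (pi*hr*phi))
L = sqrt(14.893*365.25*86400*3*0.080896 / (pi*60.820*0.27298))
L = 1478.8 m


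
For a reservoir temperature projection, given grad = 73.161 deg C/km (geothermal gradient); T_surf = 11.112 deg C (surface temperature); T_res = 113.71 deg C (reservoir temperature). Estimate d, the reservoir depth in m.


d = (T_res - T_surf) / grad * 1000
d = (113.71 - 11.112) / 73.161 * 1000
d = 1402.4 m


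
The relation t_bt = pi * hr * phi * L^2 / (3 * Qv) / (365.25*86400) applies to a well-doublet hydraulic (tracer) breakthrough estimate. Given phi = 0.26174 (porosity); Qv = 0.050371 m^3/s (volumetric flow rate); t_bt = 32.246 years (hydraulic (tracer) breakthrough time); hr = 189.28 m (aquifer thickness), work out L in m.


L = sqrt(t_bt*365.25*86400*3*Qv / (pi*hr*phi))
L = sqrt(32.246*365.25*86400*3*0.050371 / (pi*189.28*0.26174))
L = 993.98 m


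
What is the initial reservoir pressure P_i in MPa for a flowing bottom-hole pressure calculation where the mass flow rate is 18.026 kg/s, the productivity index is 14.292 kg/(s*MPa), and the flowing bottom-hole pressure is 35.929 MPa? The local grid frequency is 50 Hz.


P_i = P_wf + mdot / PI
P_i = 35.929 + 18.026 / 14.292
P_i = 37.190 MPa


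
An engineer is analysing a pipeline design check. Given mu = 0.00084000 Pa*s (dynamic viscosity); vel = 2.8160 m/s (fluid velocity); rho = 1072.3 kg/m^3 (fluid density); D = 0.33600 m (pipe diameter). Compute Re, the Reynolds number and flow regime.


Step 1: Re = rho*vel*D/mu = 1072.3*2.816*0.336/0.00084 = 1.2078e+06
Step 2: Re = 1.2078e+06 > 4000, so flow is turbulent.
Re = 1.2078e+06 (turbulent)


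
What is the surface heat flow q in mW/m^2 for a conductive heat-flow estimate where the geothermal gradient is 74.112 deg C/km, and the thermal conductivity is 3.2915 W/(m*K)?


q = k * grad / 1000
q = 3.2915 * 74.112 / 1000
q = 0.2439396 W/m^2
Convert: 0.2439396 W/m^2 * 1000.0 = 243.94 mW/m^2
q = 243.94 mW/m^2


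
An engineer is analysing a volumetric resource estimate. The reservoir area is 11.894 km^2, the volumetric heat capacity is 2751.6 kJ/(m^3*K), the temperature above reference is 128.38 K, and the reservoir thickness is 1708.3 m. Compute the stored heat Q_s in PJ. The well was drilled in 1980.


Step 1: Vr = A*1e6*hr = 11.894*1e6*1708.3 = 2.031852e+10 m^3
Step 2: Q_s = Vr*rhoc*dT/1e12 = 2.031852e+10*2751.6*128.38/1e12 = 7177.5 PJ
Q_s = 7177.5 PJ


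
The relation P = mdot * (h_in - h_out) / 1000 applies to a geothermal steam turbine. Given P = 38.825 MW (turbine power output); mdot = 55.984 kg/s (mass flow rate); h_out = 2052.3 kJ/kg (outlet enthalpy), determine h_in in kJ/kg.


h_in = h_out + P * 1000 / mdot
h_in = 2052.3 + 38.825 * 1000 / 55.984
h_in = 2745.8 kJ/kg


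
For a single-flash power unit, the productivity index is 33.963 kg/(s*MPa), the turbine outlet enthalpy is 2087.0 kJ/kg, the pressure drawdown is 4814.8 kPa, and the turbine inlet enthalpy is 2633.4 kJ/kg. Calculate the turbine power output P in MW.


Step 1: mdot = PI * dP / 1000 = 33.963 * 4814.8 / 1000 = 163.5251 kg/s
Step 2: P = mdot*(h_in - h_out)/1000 = 163.5251*(2633.4 - 2087.0)/1000 = 89.350 MW
P = 89.350 MW


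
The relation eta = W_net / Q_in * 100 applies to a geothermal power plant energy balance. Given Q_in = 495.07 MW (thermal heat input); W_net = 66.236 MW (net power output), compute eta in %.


eta = W_net / Q_in * 100
eta = 66.236 / 495.07 * 100
eta = 13.379 %


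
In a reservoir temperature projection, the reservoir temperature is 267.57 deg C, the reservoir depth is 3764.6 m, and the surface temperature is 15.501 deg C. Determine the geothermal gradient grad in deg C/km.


grad = (T_res - T_surf) / d * 1000
grad = (267.57 - 15.501) / 3764.6 * 1000
grad = 66.958 deg C/km


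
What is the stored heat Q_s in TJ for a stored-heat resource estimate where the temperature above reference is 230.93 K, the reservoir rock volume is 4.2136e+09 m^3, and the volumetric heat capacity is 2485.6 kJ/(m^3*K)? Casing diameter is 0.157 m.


Q_s = Vr * rhoc * dT / 1e12
Q_s = 4.2136e+09 * 2485.6 * 230.93 / 1e12
Q_s = 2418.605 PJ
Convert: 2418.605 PJ * 1000.0 = 2.4186e+06 TJ
Q_s = 2.4186e+06 TJ


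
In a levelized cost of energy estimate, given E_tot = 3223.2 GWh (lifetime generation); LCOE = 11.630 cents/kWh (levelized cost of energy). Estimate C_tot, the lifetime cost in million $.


C_tot = LCOE / 100 * E_tot
C_tot = 11.630 / 100 * 3223.2
C_tot = 374.86 million $


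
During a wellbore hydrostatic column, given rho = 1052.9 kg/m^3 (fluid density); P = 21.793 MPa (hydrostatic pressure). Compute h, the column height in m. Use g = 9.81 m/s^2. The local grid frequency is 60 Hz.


h = P * 1e6 / (g * rho)
h = 21.793 * 1e6 / (9.81 * 1052.9)
h = 2109.9 m


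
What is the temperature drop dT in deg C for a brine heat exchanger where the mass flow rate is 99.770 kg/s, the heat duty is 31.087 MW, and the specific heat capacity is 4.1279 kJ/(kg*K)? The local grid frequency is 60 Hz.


dT = Q * 1000 / (mdot * cp)
dT = 31.087 * 1000 / (99.770 * 4.1279)
dT = 75.48309 K
Convert (temperature difference, 1 K = 1 deg C): 75.48309 K = 75.48309 deg C
dT = 75.483 deg C


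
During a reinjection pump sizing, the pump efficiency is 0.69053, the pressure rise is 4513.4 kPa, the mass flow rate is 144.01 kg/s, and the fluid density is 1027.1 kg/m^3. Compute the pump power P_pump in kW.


P_pump = mdot * dP / (rho * eta)
P_pump = 144.01 * 4513.4 / (1027.1 * 0.69053)
P_pump = 916.43 kW


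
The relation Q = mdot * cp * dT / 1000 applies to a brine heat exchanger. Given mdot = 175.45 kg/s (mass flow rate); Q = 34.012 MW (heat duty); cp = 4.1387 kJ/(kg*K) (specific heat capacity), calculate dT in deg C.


dT = Q * 1000 / (mdot * cp)
dT = 34.012 * 1000 / (175.45 * 4.1387)
dT = 46.83978 K
Convert (temperature difference, 1 K = 1 deg C): 46.83978 K = 46.83978 deg C
dT = 46.840 deg C


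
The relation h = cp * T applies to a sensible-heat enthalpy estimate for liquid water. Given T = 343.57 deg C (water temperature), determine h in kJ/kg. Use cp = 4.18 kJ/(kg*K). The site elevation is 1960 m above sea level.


h = cp * T
h = 4.18 * 343.57
h = 1436.1 kJ/kg


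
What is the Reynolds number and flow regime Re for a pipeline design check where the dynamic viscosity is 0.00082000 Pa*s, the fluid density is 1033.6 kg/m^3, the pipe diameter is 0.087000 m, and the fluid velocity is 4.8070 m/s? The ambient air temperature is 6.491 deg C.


Step 1: Re = rho*vel*D/mu = 1033.6*4.807*0.087/0.00082 = 5.2715e+05
Step 2: Re = 5.2715e+05 > 4000, so flow is turbulent.
Re = 5.2715e+05 (turbulent)


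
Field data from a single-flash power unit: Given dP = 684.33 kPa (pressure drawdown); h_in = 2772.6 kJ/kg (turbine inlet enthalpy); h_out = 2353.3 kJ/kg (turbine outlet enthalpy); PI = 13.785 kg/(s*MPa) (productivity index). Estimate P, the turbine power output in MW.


Step 1: mdot = PI * dP / 1000 = 13.785 * 684.33 / 1000 = 9.433489 kg/s
Step 2: P = mdot*(h_in - h_out)/1000 = 9.433489*(2772.6 - 2353.3)/1000 = 3.9555 MW
P = 3.9555 MW


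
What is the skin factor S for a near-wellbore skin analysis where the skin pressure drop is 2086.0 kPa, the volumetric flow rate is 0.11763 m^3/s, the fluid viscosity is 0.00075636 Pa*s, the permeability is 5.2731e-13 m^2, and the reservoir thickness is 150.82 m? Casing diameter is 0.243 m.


S = dP_s * 1000 * 2*pi*k*hr / (q*mu)
S = 2086.0 * 1000 * 2*pi*5.2731e-13*150.82 / (0.11763*0.00075636)
S = 11.716


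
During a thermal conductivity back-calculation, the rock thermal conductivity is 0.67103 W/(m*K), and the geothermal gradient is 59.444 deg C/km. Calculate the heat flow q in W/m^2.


q = k * grad / 1000
q = 0.67103 * 59.444 / 1000
q = 0.039889 W/m^2


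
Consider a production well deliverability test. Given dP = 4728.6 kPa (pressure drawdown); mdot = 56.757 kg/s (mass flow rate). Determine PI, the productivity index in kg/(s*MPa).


PI = mdot * 1000 / dP
PI = 56.757 * 1000 / 4728.6
PI = 12.003 kg/(s*MPa)


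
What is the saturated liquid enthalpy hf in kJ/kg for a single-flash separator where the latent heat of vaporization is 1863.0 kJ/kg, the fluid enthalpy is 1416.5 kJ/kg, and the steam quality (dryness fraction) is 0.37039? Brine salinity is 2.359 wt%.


hf = h - x * hfg
hf = 1416.5 - 0.37039 * 1863.0
hf = 726.46 kJ/kg


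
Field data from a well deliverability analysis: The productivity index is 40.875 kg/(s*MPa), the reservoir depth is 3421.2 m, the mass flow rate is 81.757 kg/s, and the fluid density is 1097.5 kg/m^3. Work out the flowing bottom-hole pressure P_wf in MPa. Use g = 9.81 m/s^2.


Step 1: P_i = rho*g*h/1e6 = 1097.5*9.81*3421.2/1e6 = 36.83426 MPa
Step 2: P_wf = P_i - mdot/PI = 36.83426 - 81.757/40.875 = 34.834 MPa
P_wf = 34.834 MPa


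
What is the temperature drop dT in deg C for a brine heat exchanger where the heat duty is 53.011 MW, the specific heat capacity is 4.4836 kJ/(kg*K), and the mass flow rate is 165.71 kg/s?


dT = Q * 1000 / (mdot * cp)
dT = 53.011 * 1000 / (165.71 * 4.4836)
dT = 71.34942 K
Convert (temperature difference, 1 K = 1 deg C): 71.34942 K = 71.34942 deg C
dT = 71.349 deg C


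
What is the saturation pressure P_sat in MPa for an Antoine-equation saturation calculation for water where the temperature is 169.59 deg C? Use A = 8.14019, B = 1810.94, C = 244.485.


P_sat = 10^(A - B/(C + T)) / 760 * 0.101325
P_sat = 10^(8.14019 - 1810.94/(244.485 + 169.59)) / 760 * 0.101325
P_sat = 0.77917 MPa


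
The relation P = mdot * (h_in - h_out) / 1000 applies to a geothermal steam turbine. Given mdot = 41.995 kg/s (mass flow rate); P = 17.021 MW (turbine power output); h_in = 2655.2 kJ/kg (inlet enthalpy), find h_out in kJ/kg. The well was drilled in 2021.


h_out = h_in - P * 1000 / mdot
h_out = 2655.2 - 17.021 * 1000 / 41.995
h_out = 2249.9 kJ/kg


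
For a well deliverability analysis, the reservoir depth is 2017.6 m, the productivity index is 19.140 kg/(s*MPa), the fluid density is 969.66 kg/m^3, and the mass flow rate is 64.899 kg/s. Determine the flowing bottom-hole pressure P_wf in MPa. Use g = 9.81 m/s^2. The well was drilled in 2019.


Step 1: P_i = rho*g*h/1e6 = 969.66*9.81*2017.6/1e6 = 19.19215 MPa
Step 2: P_wf = P_i - mdot/PI = 19.19215 - 64.899/19.14 = 15.801 MPa
P_wf = 15.801 MPa


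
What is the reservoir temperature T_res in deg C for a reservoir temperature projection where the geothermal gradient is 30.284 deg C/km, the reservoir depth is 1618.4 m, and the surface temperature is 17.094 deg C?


T_res = T_surf + grad * d / 1000
T_res = 17.094 + 30.284 * 1618.4 / 1000
T_res = 66.106 deg C


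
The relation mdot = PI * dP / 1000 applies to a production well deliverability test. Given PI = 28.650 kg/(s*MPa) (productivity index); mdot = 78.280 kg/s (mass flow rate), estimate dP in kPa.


dP = mdot * 1000 / PI
dP = 78.280 * 1000 / 28.650
dP = 2732.3 kPa


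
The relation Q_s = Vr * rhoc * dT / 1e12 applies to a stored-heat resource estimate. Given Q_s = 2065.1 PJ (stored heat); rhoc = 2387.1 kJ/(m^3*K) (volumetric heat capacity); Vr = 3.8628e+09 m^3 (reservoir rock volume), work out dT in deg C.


dT = Q_s * 1e12 / (Vr * rhoc)
dT = 2065.1 * 1e12 / (3.8628e+09 * 2387.1)
dT = 223.9589 K
Convert (temperature difference, 1 K = 1 deg C): 223.9589 K = 223.9589 deg C
dT = 223.96 deg C


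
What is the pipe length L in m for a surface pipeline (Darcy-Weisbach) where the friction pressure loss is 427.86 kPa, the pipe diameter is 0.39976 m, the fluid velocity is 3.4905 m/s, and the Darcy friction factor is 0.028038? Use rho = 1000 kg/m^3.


L = dP*1000*D / (f*rho*vel^2/2)
L = 427.86*1000*0.39976 / (0.028038*1000*3.4905^2/2)
L = 1001.4 m


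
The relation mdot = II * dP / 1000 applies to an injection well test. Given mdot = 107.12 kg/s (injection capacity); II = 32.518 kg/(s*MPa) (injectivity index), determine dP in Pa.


dP = mdot * 1000 / II
dP = 107.12 * 1000 / 32.518
dP = 3294.176 kPa
Convert: 3294.176 kPa * 1000.0 = 3.2942e+06 Pa
dP = 3.2942e+06 Pa


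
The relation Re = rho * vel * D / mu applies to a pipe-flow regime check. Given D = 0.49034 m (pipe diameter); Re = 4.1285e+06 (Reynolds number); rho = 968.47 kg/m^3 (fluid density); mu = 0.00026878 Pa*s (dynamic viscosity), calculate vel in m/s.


vel = Re * mu / (rho * D)
vel = 4.1285e+06 * 0.00026878 / (968.47 * 0.49034)
vel = 2.3367 m/s


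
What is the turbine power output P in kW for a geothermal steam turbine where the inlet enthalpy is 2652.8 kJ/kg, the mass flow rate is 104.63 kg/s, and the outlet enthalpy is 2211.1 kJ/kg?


P = mdot * (h_in - h_out) / 1000
P = 104.63 * (2652.8 - 2211.1) / 1000
P = 46.21507 MW
Convert: 46.21507 MW * 1000.0 = 46215 kW
P = 46215 kW


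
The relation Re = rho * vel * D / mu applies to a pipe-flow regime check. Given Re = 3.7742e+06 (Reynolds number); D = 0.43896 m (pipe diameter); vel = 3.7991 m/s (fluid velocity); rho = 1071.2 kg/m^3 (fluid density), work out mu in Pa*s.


mu = rho * vel * D / Re
mu = 1071.2 * 3.7991 * 0.43896 / 3.7742e+06
mu = 0.00047332 Pa*s


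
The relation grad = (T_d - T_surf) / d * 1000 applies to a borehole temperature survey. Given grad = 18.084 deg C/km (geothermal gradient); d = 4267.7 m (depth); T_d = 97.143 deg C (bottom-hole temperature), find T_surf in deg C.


T_surf = T_d - grad * d / 1000
T_surf = 97.143 - 18.084 * 4267.7 / 1000
T_surf = 19.966 deg C


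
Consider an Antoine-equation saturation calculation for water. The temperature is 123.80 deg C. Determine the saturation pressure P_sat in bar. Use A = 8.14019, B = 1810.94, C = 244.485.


P_sat = 10^(A - B/(C + T)) / 760 * 0.101325
P_sat = 10^(8.14019 - 1810.94/(244.485 + 123.80)) / 760 * 0.101325
P_sat = 0.2227761 MPa
Convert: 0.2227761 MPa * 10.0 = 2.2278 bar
P_sat = 2.2278 bar


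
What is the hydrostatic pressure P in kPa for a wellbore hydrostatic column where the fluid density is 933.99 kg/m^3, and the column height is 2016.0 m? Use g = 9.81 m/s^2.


P = rho * g * h / 1e6
P = 933.99 * 9.81 * 2016.0 / 1e6
P = 18.47148 MPa
Convert: 18.47148 MPa * 1000.0 = 18471 kPa
P = 18471 kPa


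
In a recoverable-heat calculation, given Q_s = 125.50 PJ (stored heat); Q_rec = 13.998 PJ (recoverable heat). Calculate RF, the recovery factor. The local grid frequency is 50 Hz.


RF = Q_rec / Q_s
RF = 13.998 / 125.50
RF = 0.11154


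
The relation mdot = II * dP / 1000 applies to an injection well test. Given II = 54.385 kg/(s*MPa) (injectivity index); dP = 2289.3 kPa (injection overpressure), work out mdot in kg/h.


mdot = II * dP / 1000
mdot = 54.385 * 2289.3 / 1000
mdot = 124.5036 kg/s
Convert: 124.5036 kg/s * 3600.0 = 4.4821e+05 kg/h
mdot = 4.4821e+05 kg/h


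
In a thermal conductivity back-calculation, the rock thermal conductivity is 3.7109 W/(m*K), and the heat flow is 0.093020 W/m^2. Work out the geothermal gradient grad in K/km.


grad = q / k * 1000
grad = 0.093020 / 3.7109 * 1000
grad = 25.06670 deg C/km
Convert: 25.06670 deg C/km * 1.0 = 25.067 K/km
grad = 25.067 K/km


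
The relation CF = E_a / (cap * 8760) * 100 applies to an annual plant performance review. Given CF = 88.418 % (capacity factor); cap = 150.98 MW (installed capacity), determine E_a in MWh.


E_a = CF / 100 * cap * 8760
E_a = 88.418 / 100 * 150.98 * 8760
E_a = 1.1694e+06 MWh


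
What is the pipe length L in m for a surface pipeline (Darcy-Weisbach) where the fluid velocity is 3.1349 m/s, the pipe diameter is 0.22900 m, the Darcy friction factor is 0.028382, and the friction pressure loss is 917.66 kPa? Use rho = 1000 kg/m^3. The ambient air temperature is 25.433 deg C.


L = dP*1000*D / (f*rho*vel^2/2)
L = 917.66*1000*0.22900 / (0.028382*1000*3.1349^2/2)
L = 1506.8 m


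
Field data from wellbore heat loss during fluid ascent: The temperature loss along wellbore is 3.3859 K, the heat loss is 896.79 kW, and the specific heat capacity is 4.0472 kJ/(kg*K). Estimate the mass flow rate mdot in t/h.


mdot = Q_loss / (cp * dT)
mdot = 896.79 / (4.0472 * 3.3859)
mdot = 65.44281 kg/s
Convert: 65.44281 kg/s * 3.6 = 235.59 t/h
mdot = 235.59 t/h


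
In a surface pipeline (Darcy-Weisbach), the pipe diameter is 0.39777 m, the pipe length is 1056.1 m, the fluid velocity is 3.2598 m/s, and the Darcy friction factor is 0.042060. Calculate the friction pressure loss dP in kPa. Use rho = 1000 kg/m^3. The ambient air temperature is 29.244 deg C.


dP = f * (L/D) * (rho*vel^2/2) / 1000
dP = 0.042060 * (1056.1/0.39777) * (1000*3.2598^2/2) / 1000
dP = 593.33 kPa


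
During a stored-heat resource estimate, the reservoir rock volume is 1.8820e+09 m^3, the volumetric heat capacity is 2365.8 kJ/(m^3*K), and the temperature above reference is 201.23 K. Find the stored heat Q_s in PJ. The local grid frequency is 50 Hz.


Q_s = Vr * rhoc * dT / 1e12
Q_s = 1.8820e+09 * 2365.8 * 201.23 / 1e12
Q_s = 895.96 PJ


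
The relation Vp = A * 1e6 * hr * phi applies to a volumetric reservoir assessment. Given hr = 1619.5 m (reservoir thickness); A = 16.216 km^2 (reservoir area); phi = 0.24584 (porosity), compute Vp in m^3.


Vp = A * 1e6 * hr * phi
Vp = 16.216 * 1e6 * 1619.5 * 0.24584
Vp = 6.4562e+09 m^3


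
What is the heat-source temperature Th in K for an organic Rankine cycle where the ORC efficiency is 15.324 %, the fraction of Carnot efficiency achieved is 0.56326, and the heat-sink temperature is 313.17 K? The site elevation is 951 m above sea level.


Th = Tc / (1 - (eta_orc/100)/f)
Th = 313.17 / (1 - (15.324/100)/0.56326)
Th = 430.21 K


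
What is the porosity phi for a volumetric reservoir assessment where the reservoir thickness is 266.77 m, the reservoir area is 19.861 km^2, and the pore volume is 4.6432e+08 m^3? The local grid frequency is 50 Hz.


phi = Vp / (A * 1e6 * hr)
phi = 4.6432e+08 / (19.861 * 1e6 * 266.77)
phi = 0.087635


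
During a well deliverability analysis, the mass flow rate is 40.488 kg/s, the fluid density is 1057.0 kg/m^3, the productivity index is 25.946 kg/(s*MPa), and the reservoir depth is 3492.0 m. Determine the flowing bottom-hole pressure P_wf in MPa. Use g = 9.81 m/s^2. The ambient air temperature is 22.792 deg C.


Step 1: P_i = rho*g*h/1e6 = 1057.0*9.81*3492.0/1e6 = 36.20914 MPa
Step 2: P_wf = P_i - mdot/PI = 36.20914 - 40.488/25.946 = 34.649 MPa
P_wf = 34.649 MPa


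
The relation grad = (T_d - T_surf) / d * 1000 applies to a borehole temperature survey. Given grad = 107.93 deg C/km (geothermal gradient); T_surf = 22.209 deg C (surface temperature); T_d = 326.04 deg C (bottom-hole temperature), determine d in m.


d = (T_d - T_surf) / grad * 1000
d = (326.04 - 22.209) / 107.93 * 1000
d = 2815.1 m


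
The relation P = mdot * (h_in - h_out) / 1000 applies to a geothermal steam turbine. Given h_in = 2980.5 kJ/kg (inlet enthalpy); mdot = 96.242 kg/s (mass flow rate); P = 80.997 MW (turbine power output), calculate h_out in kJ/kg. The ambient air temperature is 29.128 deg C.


h_out = h_in - P * 1000 / mdot
h_out = 2980.5 - 80.997 * 1000 / 96.242
h_out = 2138.9 kJ/kg


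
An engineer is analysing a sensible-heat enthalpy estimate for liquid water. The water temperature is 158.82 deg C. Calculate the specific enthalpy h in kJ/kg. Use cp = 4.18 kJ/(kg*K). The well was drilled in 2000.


h = cp * T
h = 4.18 * 158.82
h = 663.87 kJ/kg


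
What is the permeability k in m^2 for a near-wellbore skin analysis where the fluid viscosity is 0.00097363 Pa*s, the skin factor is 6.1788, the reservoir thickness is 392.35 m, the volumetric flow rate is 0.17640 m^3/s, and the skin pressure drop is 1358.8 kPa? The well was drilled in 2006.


k = S*q*mu / (2*pi*dP_s*1000*hr)
k = 6.1788*0.17640*0.00097363 / (2*pi*1358.8*1000*392.35)
k = 3.1680e-13 m^2


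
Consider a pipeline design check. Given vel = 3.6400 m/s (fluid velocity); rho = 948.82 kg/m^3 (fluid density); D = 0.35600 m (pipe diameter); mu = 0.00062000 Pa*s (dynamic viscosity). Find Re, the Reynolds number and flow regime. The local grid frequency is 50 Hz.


Step 1: Re = rho*vel*D/mu = 948.82*3.64*0.356/0.00062 = 1.9831e+06
Step 2: Re = 1.9831e+06 > 4000, so flow is turbulent.
Re = 1.9831e+06 (turbulent)


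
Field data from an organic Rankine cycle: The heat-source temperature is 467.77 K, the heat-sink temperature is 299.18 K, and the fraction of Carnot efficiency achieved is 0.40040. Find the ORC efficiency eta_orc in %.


eta_orc = (1 - Tc/Th) * f * 100
eta_orc = (1 - 299.18/467.77) * 0.40040 * 100
eta_orc = 14.431 %


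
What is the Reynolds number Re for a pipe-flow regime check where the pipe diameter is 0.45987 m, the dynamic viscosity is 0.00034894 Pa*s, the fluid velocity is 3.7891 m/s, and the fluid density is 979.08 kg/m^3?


Re = rho * vel * D / mu
Re = 979.08 * 3.7891 * 0.45987 / 0.00034894
Re = 4.8892e+06


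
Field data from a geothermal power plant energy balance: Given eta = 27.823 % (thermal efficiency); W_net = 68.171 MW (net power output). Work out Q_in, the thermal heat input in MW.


Q_in = W_net / (eta / 100)
Q_in = 68.171 / (27.823 / 100)
Q_in = 245.02 MW


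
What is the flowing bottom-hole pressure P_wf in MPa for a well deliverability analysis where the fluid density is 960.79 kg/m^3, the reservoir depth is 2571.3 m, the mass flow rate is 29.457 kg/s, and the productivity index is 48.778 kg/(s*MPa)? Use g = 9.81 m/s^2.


Step 1: P_i = rho*g*h/1e6 = 960.79*9.81*2571.3/1e6 = 24.23540 MPa
Step 2: P_wf = P_i - mdot/PI = 24.23540 - 29.457/48.778 = 23.632 MPa
P_wf = 23.632 MPa


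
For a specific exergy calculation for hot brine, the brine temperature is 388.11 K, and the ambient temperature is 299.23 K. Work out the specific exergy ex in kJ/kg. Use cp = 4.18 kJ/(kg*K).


ex = cp * ((T_b - T_0) - T_0 * ln(T_b/T_0))
ex = 4.18 * ((388.11 - 299.23) - 299.23 * ln(388.11/299.23))
ex = 46.220 kJ/kg


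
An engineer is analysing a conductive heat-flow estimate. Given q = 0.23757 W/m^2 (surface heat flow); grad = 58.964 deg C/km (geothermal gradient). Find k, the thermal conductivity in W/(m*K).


k = q * 1000 / grad
k = 0.23757 * 1000 / 58.964
k = 4.0291 W/(m*K)


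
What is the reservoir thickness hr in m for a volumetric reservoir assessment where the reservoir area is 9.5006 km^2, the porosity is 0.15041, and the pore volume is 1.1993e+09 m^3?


hr = Vp / (A * 1e6 * phi)
hr = 1.1993e+09 / (9.5006 * 1e6 * 0.15041)
hr = 839.27 m


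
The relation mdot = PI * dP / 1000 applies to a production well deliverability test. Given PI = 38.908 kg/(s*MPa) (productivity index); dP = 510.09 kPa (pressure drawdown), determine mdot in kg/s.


mdot = PI * dP / 1000
mdot = 38.908 * 510.09 / 1000
mdot = 19.847 kg/s


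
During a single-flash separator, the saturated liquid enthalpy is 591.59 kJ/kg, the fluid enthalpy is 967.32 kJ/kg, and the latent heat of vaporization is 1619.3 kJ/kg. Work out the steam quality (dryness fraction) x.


x = (h - hf) / hfg
x = (967.32 - 591.59) / 1619.3
x = 0.23203


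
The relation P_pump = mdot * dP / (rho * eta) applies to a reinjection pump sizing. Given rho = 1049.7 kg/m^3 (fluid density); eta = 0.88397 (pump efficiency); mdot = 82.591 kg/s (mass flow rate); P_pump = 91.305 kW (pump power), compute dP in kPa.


dP = P_pump * rho * eta / mdot
dP = 91.305 * 1049.7 * 0.88397 / 82.591
dP = 1025.8 kPa


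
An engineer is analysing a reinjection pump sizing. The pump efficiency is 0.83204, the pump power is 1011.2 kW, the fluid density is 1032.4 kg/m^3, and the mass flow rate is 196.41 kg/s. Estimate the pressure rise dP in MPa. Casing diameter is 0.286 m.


dP = P_pump * rho * eta / mdot
dP = 1011.2 * 1032.4 * 0.83204 / 196.41
dP = 4422.478 kPa
Convert: 4422.478 kPa * 0.001 = 4.4225 MPa
dP = 4.4225 MPa


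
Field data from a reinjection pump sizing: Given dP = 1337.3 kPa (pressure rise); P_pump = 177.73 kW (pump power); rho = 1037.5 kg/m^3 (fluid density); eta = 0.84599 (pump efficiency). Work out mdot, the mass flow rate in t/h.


mdot = P_pump * rho * eta / dP
mdot = 177.73 * 1037.5 * 0.84599 / 1337.3
mdot = 116.6501 kg/s
Convert: 116.6501 kg/s * 3.6 = 419.94 t/h
mdot = 419.94 t/h


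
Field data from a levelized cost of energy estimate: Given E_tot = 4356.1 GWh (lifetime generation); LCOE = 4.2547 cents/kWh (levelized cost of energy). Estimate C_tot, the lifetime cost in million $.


C_tot = LCOE / 100 * E_tot
C_tot = 4.2547 / 100 * 4356.1
C_tot = 185.34 million $


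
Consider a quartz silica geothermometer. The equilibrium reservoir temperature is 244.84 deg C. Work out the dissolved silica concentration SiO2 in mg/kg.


SiO2 = 10^(5.19 - 1309/(T_eq + 273.15))
SiO2 = 10^(5.19 - 1309/(244.84 + 273.15))
SiO2 = 460.18 mg/kg


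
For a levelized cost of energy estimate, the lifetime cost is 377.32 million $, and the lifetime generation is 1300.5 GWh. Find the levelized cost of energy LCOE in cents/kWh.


LCOE = C_tot / E_tot * 100
LCOE = 377.32 / 1300.5 * 100
LCOE = 29.013 cents/kWh


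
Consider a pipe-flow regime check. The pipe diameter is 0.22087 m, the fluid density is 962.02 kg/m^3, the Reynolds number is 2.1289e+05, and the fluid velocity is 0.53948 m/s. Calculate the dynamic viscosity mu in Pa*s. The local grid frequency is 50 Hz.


mu = rho * vel * D / Re
mu = 962.02 * 0.53948 * 0.22087 / 2.1289e+05
mu = 0.00053844 Pa*s


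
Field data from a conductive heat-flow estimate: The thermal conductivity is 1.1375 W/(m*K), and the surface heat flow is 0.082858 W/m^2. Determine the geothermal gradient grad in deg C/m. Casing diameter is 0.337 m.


grad = q * 1000 / k
grad = 0.082858 * 1000 / 1.1375
grad = 72.84220 deg C/km
Convert: 72.84220 deg C/km * 0.001 = 0.072842 deg C/m
grad = 0.072842 deg C/m


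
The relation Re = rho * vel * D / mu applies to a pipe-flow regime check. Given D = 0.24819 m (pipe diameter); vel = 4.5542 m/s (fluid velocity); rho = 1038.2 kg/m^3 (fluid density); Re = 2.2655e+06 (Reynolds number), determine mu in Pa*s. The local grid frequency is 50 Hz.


mu = rho * vel * D / Re
mu = 1038.2 * 4.5542 * 0.24819 / 2.2655e+06
mu = 0.00051798 Pa*s


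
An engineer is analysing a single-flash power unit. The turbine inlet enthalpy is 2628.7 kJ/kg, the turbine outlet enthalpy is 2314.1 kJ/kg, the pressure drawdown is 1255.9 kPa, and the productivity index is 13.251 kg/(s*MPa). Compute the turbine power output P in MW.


Step 1: mdot = PI * dP / 1000 = 13.251 * 1255.9 / 1000 = 16.64193 kg/s
Step 2: P = mdot*(h_in - h_out)/1000 = 16.64193*(2628.7 - 2314.1)/1000 = 5.2356 MW
P = 5.2356 MW


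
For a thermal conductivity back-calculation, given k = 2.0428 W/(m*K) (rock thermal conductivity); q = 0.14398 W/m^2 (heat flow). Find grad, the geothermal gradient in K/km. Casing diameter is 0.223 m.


grad = q / k * 1000
grad = 0.14398 / 2.0428 * 1000
grad = 70.48169 deg C/km
Convert: 70.48169 deg C/km * 1.0 = 70.482 K/km
grad = 70.482 K/km


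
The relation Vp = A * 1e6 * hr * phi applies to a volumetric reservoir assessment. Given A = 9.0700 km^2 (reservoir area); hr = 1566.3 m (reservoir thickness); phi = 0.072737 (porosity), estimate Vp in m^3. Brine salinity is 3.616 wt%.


Vp = A * 1e6 * hr * phi
Vp = 9.0700 * 1e6 * 1566.3 * 0.072737
Vp = 1.0333e+09 m^3


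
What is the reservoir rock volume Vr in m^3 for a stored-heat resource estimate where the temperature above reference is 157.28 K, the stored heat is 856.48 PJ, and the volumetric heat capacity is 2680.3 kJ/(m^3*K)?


Vr = Q_s * 1e12 / (rhoc * dT)
Vr = 856.48 * 1e12 / (2680.3 * 157.28)
Vr = 2.0317e+09 m^3


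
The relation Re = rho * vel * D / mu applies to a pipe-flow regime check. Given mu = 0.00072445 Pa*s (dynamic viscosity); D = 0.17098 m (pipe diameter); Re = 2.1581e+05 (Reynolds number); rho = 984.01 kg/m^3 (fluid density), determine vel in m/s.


vel = Re * mu / (rho * D)
vel = 2.1581e+05 * 0.00072445 / (984.01 * 0.17098)
vel = 0.92926 m/s


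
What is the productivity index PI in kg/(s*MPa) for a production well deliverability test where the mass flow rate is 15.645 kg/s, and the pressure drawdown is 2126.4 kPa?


PI = mdot * 1000 / dP
PI = 15.645 * 1000 / 2126.4
PI = 7.3575 kg/(s*MPa)


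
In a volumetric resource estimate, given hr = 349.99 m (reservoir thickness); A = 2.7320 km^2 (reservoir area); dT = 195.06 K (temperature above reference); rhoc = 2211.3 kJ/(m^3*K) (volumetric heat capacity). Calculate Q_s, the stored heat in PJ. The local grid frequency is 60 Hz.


Step 1: Vr = A*1e6*hr = 2.732*1e6*349.99 = 9.561727e+08 m^3
Step 2: Q_s = Vr*rhoc*dT/1e12 = 9.561727e+08*2211.3*195.06/1e12 = 412.43 PJ
Q_s = 412.43 PJ


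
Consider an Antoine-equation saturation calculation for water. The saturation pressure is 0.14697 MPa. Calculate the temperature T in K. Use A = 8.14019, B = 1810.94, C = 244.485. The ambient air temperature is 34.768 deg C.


T = B / (A - log10(P_sat * 760 / 0.101325)) - C
T = 1810.94 / (8.14019 - log10(0.14697 * 760 / 0.101325)) - 244.485
T = 110.7500 deg C
Convert to K: 110.7500 + 273.15 = 383.90 K
T = 383.90 K


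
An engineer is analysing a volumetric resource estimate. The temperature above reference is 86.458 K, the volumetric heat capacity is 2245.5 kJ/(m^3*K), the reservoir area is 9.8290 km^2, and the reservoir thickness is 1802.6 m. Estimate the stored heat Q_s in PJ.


Step 1: Vr = A*1e6*hr = 9.829*1e6*1802.6 = 1.771776e+10 m^3
Step 2: Q_s = Vr*rhoc*dT/1e12 = 1.771776e+10*2245.5*86.458/1e12 = 3439.8 PJ
Q_s = 3439.8 PJ


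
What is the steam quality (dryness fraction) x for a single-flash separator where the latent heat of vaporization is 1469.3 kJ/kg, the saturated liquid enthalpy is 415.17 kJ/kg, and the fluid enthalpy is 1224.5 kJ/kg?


x = (h - hf) / hfg
x = (1224.5 - 415.17) / 1469.3
x = 0.55083


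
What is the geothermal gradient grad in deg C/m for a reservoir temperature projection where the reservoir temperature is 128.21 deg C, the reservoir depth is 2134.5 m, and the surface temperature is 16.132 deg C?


grad = (T_res - T_surf) / d * 1000
grad = (128.21 - 16.132) / 2134.5 * 1000
grad = 52.50785 deg C/km
Convert: 52.50785 deg C/km * 0.001 = 0.052508 deg C/m
grad = 0.052508 deg C/m


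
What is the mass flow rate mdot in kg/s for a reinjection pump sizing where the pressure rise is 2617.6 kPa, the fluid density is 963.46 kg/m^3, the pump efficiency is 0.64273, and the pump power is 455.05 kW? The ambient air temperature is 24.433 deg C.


mdot = P_pump * rho * eta / dP
mdot = 455.05 * 963.46 * 0.64273 / 2617.6
mdot = 107.65 kg/s


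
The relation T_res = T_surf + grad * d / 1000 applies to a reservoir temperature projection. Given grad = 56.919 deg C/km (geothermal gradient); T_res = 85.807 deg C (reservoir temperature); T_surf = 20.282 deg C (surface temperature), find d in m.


d = (T_res - T_surf) / grad * 1000
d = (85.807 - 20.282) / 56.919 * 1000
d = 1151.2 m


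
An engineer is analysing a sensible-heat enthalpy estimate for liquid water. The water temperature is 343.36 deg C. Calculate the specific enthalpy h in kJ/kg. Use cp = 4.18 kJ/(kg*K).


h = cp * T
h = 4.18 * 343.36
h = 1435.2 kJ/kg


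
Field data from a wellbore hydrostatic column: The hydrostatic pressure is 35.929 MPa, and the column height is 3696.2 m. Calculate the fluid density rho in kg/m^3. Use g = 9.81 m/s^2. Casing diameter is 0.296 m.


rho = P * 1e6 / (g * h)
rho = 35.929 * 1e6 / (9.81 * 3696.2)
rho = 990.88 kg/m^3


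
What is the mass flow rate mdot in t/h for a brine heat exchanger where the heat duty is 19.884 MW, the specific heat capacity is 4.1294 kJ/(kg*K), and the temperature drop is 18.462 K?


mdot = Q * 1000 / (cp * dT)
mdot = 19.884 * 1000 / (4.1294 * 18.462)
mdot = 260.8183 kg/s
Convert: 260.8183 kg/s * 3.6 = 938.95 t/h
mdot = 938.95 t/h


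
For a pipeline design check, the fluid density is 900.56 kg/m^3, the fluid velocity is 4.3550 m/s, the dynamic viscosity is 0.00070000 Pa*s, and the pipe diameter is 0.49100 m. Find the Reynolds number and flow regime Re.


Step 1: Re = rho*vel*D/mu = 900.56*4.355*0.491/0.0007 = 2.7510e+06
Step 2: Re = 2.7510e+06 > 4000, so flow is turbulent.
Re = 2.7510e+06 (turbulent)


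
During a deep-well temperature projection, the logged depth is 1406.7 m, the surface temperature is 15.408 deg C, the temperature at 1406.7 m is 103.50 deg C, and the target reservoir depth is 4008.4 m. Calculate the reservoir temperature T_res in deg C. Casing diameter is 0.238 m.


Step 1: grad = (T_d1 - T_surf)/d1 * 1000 = (103.5 - 15.408)/1406.7 * 1000 = 62.62316 deg C/km
Step 2: T_res = T_surf + grad*d2/1000 = 15.408 + 62.62316*4008.4/1000 = 266.43 deg C
T_res = 266.43 deg C


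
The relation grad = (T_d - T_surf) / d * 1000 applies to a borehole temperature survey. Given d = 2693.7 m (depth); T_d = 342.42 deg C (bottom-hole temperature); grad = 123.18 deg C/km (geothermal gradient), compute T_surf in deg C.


T_surf = T_d - grad * d / 1000
T_surf = 342.42 - 123.18 * 2693.7 / 1000
T_surf = 10.610 deg C


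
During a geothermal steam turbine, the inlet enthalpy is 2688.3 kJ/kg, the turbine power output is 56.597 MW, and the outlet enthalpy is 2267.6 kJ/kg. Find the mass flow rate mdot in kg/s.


mdot = P * 1000 / (h_in - h_out)
mdot = 56.597 * 1000 / (2688.3 - 2267.6)
mdot = 134.53 kg/s


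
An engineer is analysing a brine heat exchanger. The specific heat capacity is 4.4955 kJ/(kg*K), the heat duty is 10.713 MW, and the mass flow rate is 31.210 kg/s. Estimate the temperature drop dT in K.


dT = Q * 1000 / (mdot * cp)
dT = 10.713 * 1000 / (31.210 * 4.4955)
dT = 76.355 K


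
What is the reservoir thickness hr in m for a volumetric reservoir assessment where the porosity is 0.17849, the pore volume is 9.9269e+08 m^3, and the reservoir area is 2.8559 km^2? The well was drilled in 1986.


hr = Vp / (A * 1e6 * phi)
hr = 9.9269e+08 / (2.8559 * 1e6 * 0.17849)
hr = 1947.4 m


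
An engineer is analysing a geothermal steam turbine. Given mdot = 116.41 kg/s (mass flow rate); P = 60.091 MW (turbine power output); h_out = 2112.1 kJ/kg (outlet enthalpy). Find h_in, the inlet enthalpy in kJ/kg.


h_in = h_out + P * 1000 / mdot
h_in = 2112.1 + 60.091 * 1000 / 116.41
h_in = 2628.3 kJ/kg


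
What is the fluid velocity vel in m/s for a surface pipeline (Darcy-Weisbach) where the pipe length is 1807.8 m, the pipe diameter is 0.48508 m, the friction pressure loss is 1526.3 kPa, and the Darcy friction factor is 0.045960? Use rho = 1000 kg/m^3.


vel = sqrt(dP*1000*2*D / (f*L*rho))
vel = sqrt(1526.3*1000*2*0.48508 / (0.045960*1807.8*1000))
vel = 4.2216 m/s


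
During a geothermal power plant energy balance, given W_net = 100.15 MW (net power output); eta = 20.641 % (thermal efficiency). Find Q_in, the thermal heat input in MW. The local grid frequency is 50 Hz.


Q_in = W_net / (eta / 100)
Q_in = 100.15 / (20.641 / 100)
Q_in = 485.20 MW


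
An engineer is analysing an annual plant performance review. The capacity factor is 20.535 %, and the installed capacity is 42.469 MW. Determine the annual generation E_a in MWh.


E_a = CF / 100 * cap * 8760
E_a = 20.535 / 100 * 42.469 * 8760
E_a = 76396 MWh


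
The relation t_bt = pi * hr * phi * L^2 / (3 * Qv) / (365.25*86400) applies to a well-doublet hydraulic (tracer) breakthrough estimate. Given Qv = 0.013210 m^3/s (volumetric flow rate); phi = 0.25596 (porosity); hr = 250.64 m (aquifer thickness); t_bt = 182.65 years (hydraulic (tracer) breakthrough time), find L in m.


L = sqrt(t_bt*365.25*86400*3*Qv / (pi*hr*phi))
L = sqrt(182.65*365.25*86400*3*0.013210 / (pi*250.64*0.25596))
L = 1064.6 m
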